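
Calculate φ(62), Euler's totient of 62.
30

62 = 2 × 31
φ(n) = n × ∏(1 - 1/p) for each prime p dividing n
φ(62) = 62 × (1 - 1/2) × (1 - 1/31) = 30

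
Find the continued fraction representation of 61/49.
[1; 4, 12]

Euclidean algorithm steps:
61 = 1 × 49 + 12
49 = 4 × 12 + 1
12 = 12 × 1 + 0
Continued fraction: [1; 4, 12]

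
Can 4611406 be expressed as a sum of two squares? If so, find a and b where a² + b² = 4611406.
Not possible

Factorization: 4611406 = 2 × 29 × 43^3
By Fermat: n is sum of two squares iff every prime p ≡ 3 (mod 4) appears to even power.
Prime(s) ≡ 3 (mod 4) with odd exponent: [(43, 3)]
Therefore 4611406 cannot be expressed as a² + b².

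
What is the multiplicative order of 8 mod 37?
12

37 is prime, so ord(8) divides φ(37) = 36.
Divisors of 36: 1, 2, 3, 4, 6, 9, 12, 18, 36.
Repeated squaring: 8^1 ≡ 8, 8^2 ≡ 27, 8^4 ≡ 26, 8^8 ≡ 10, 8^16 ≡ 26, 8^32 ≡ 10 (mod 37).
Test 8^d mod 37 for each divisor d in increasing order:
8^1 ≡ 8
8^2 ≡ 27
8^3 = 8^2·8^1 ≡ 31
8^4 ≡ 26
8^6 = 8^4·8^2 ≡ 36
8^9 = 8^8·8^1 ≡ 6
8^12 = 8^8·8^4 ≡ 1  ← first divisor giving 1
The order is 12.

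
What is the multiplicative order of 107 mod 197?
98

197 is prime, so ord(107) divides φ(197) = 196.
Divisors of 196: 1, 2, 4, 7, 14, 28, 49, 98, 196.
Repeated squaring: 107^1 ≡ 107, 107^2 ≡ 23, 107^4 ≡ 135, 107^8 ≡ 101, 107^16 ≡ 154, 107^32 ≡ 76, 107^64 ≡ 63, 107^128 ≡ 29 (mod 197).
Test 107^d mod 197 for each divisor d in increasing order:
107^1 ≡ 107
107^2 ≡ 23
107^4 ≡ 135
107^7 = 107^4·107^2·107^1 ≡ 93
107^14 = 107^8·107^4·107^2 ≡ 178
107^28 = 107^16·107^8·107^4 ≡ 164
107^49 = 107^32·107^16·107^1 ≡ 196
107^98 = 107^64·107^32·107^2 ≡ 1  ← first divisor giving 1
The order is 98.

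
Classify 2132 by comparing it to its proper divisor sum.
deficient

Proper divisors of 2132: sum = 1 + 2 + 4 + 13 + 26 + 41 + 52 + 82 + 164 + 533 + 1066 = 1984
Since 1984 < 2132, 2132 is deficient.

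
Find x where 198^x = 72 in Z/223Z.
134

Baby-step giant-step with step n = ⌈√223⌉ = 15.
Baby steps 198^j mod 223 (j:value) for j=0..14: 0:1, 1:198, 2:179, 3:208, 4:152, 5:214, 6:2, 7:173, 8:135, 9:193, 10:81, 11:205, 12:4, 13:123, 14:47.
Giant-step multiplier: 198^(-15) ≡ 198^(222-15) = 198^207 ≡ 26 (mod 223).
Giant steps γ_i = 72·26^i mod 223: γ_0=72, γ_1=88, γ_2=58, γ_3=170, γ_4=183, γ_5=75, γ_6=166, γ_7=79, γ_8=47 (in table at j=14).
x = i·n + j = 8·15 + 14 = 134.
Check: 198^134 ≡ 72 (mod 223).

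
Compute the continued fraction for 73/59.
[1; 4, 4, 1, 2]

Euclidean algorithm steps:
73 = 1 × 59 + 14
59 = 4 × 14 + 3
14 = 4 × 3 + 2
3 = 1 × 2 + 1
2 = 2 × 1 + 0
Continued fraction: [1; 4, 4, 1, 2]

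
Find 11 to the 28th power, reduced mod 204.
13

Repeated squaring. Binary of 28 = 11100.
11^1 ≡ 11 (mod 204); 11^2 ≡ 121 (mod 204); 11^4 ≡ 157 (mod 204); 11^8 ≡ 169 (mod 204); 11^16 ≡ 1 (mod 204)
11^28 = 11^4 × 11^8 × 11^16 ≡ 13 (mod 204)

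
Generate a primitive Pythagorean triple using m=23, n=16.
(273, 736, 785)

Euclid's formula: a = m² - n², b = 2mn, c = m² + n²
m = 23, n = 16
a = 23² - 16² = 529 - 256 = 273
b = 2 × 23 × 16 = 736
c = 23² + 16² = 529 + 256 = 785
Verification: 273² + 736² = 74529 + 541696 = 616225 = 785² ✓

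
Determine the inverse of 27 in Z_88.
75

gcd(27, 88) = 1, so the inverse exists.
Extended Euclidean algorithm on (88, 27):
88 = 3 × 27 + 7  ⟹  7 = (1)·88 + (-3)·27
27 = 3 × 7 + 6  ⟹  6 = (-3)·88 + (10)·27
7 = 1 × 6 + 1  ⟹  1 = (4)·88 + (-13)·27
So (-13)·27 ≡ 1 (mod 88), i.e. 27^(-1) ≡ -13 ≡ 75 (mod 88).
Check: 27 × 75 = 2025 ≡ 1 (mod 88)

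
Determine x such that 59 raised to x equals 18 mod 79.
48

Baby-step giant-step with step n = ⌈√79⌉ = 9.
Baby steps 59^j mod 79 (j:value) for j=0..8: 0:1, 1:59, 2:5, 3:58, 4:25, 5:53, 6:46, 7:28, 8:72.
Giant-step multiplier: 59^(-9) ≡ 59^(78-9) = 59^69 ≡ 57 (mod 79).
Giant steps γ_i = 18·57^i mod 79: γ_0=18, γ_1=78, γ_2=22, γ_3=69, γ_4=62, γ_5=58 (in table at j=3).
x = i·n + j = 5·9 + 3 = 48.
Check: 59^48 ≡ 18 (mod 79).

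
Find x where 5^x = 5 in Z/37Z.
1

Baby-step giant-step with step n = ⌈√37⌉ = 7.
Baby steps 5^j mod 37 (j:value) for j=0..6: 0:1, 1:5, 2:25, 3:14, 4:33, 5:17, 6:11.
h = 5 is already in the table at j=1, so x = 1.
Check: 5^1 ≡ 5 (mod 37).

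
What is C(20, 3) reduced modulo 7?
6

Using Lucas' theorem:
Write n=20 and k=3 in base 7:
n in base 7: [2, 6]
k in base 7: [0, 3]
C(20,3) mod 7 = ∏ C(n_i, k_i) mod 7
Digit binomials (mod 7): C(2,0) = 1; C(6,3) = 20 ≡ 6
Product: 1 × 6 = 6 ≡ 6 (mod 7)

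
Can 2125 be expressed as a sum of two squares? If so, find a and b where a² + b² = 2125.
3² + 46² (a=3, b=46)

Factorization: 2125 = 5^3 × 17
By Fermat: n is sum of two squares iff every prime p ≡ 3 (mod 4) appears to even power.
All primes ≡ 3 (mod 4) appear to even power.
Search a = 0, 1, 2, … for 2125 - a² a perfect square: first hit at a = 3: 2125 - 9 = 2116 = 46².
2125 = 3² + 46² = 9 + 2116 ✓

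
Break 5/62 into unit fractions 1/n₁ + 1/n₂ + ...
1/13 + 1/269 + 1/216814

Greedy algorithm:
5/62: ceiling(62/5) = 13, use 1/13
3/806: ceiling(806/3) = 269, use 1/269
1/216814: ceiling(216814/1) = 216814, use 1/216814
Result: 5/62 = 1/13 + 1/269 + 1/216814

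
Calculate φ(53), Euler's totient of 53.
52

53 = 53
φ(n) = n × ∏(1 - 1/p) for each prime p dividing n
φ(53) = 53 × (1 - 1/53) = 52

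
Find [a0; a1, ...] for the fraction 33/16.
[2; 16]

Euclidean algorithm steps:
33 = 2 × 16 + 1
16 = 16 × 1 + 0
Continued fraction: [2; 16]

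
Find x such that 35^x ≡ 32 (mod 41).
10

Baby-step giant-step with step n = ⌈√41⌉ = 7.
Baby steps 35^j mod 41 (j:value) for j=0..6: 0:1, 1:35, 2:36, 3:30, 4:25, 5:14, 6:39.
Giant-step multiplier: 35^(-7) ≡ 35^(40-7) = 35^33 ≡ 24 (mod 41).
Giant steps γ_i = 32·24^i mod 41: γ_0=32, γ_1=30 (in table at j=3).
x = i·n + j = 1·7 + 3 = 10.
Check: 35^10 ≡ 32 (mod 41).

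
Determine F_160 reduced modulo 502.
139

Matrix identity: Q^n = [[F_(n+1), F_n], [F_n, F_(n-1)]] with Q = [[1,1],[1,0]].
n = 160 = 10100000₂. Square-and-multiply, entries mod 502:
Q^1 = [[1,1],[1,0]]
Q^2 = (Q^1)² = [[2,1],[1,1]]
Q^5 = (Q^2)²·Q = [[8,5],[5,3]]
Q^10 = (Q^5)² = [[89,55],[55,34]]
Q^20 = (Q^10)² = [[404,239],[239,165]]
Q^40 = (Q^20)² = [[461,451],[451,10]]
Q^80 = (Q^40)² = [[266,75],[75,191]]
Q^160 = (Q^80)² = [[77,139],[139,440]]
F_160 mod 502 = Q^160[0][1] = 139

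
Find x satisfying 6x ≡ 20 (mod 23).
x ≡ 11 (mod 23)

gcd(6, 23) = 1, which divides 20, so solutions exist.
Find 6^(-1) mod 23 by the extended Euclidean algorithm:
23 = 3 × 6 + 5  ⟹  5 = (1)·23 + (-3)·6
6 = 1 × 5 + 1  ⟹  1 = (-1)·23 + (4)·6
So (4)·6 ≡ 1 (mod 23), i.e. 6^(-1) ≡ 4 (mod 23).
x ≡ 4 × 20 = 80 ≡ 11 (mod 23).
Check: 6 × 11 = 66 ≡ 20 (mod 23).
Unique solution: x ≡ 11 (mod 23)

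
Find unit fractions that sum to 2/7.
1/4 + 1/28

Greedy algorithm:
2/7: ceiling(7/2) = 4, use 1/4
1/28: ceiling(28/1) = 28, use 1/28
Result: 2/7 = 1/4 + 1/28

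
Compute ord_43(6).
3

43 is prime, so ord(6) divides φ(43) = 42.
Divisors of 42: 1, 2, 3, 6, 7, 14, 21, 42.
Repeated squaring: 6^1 ≡ 6, 6^2 ≡ 36, 6^4 ≡ 6, 6^8 ≡ 36, 6^16 ≡ 6, 6^32 ≡ 36 (mod 43).
Test 6^d mod 43 for each divisor d in increasing order:
6^1 ≡ 6
6^2 ≡ 36
6^3 = 6^2·6^1 ≡ 1  ← first divisor giving 1
The order is 3.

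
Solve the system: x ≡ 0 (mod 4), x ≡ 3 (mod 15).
48

Using Chinese Remainder Theorem:
M = 4 × 15 = 60
M1 = 15, M2 = 4
y1 = 15^(-1) mod 4 = 3
y2 = 4^(-1) mod 15 = 4
x = (0×15×3 + 3×4×4) mod 60 = 48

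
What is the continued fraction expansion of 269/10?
[26; 1, 9]

Euclidean algorithm steps:
269 = 26 × 10 + 9
10 = 1 × 9 + 1
9 = 9 × 1 + 0
Continued fraction: [26; 1, 9]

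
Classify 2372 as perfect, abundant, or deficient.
deficient

Proper divisors of 2372: sum = 1 + 2 + 4 + 593 + 1186 = 1786
Since 1786 < 2372, 2372 is deficient.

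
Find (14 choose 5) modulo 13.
0

Using Lucas' theorem:
Write n=14 and k=5 in base 13:
n in base 13: [1, 1]
k in base 13: [0, 5]
C(14,5) mod 13 = ∏ C(n_i, k_i) mod 13
Digit binomials (mod 13): C(1,0) = 1; C(1,5) = 0 (k_i > n_i)
Product: 1 × 0 = 0 ≡ 0 (mod 13)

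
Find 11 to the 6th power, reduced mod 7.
1

Repeated squaring. Binary of 6 = 110.
11^1 ≡ 4 (mod 7); 11^2 ≡ 2 (mod 7); 11^4 ≡ 4 (mod 7)
11^6 = 11^2 × 11^4 ≡ 1 (mod 7)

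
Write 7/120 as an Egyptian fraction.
1/18 + 1/360

Greedy algorithm:
7/120: ceiling(120/7) = 18, use 1/18
1/360: ceiling(360/1) = 360, use 1/360
Result: 7/120 = 1/18 + 1/360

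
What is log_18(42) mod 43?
21

Baby-step giant-step with step n = ⌈√43⌉ = 7.
Baby steps 18^j mod 43 (j:value) for j=0..6: 0:1, 1:18, 2:23, 3:27, 4:13, 5:19, 6:41.
Giant-step multiplier: 18^(-7) ≡ 18^(42-7) = 18^35 ≡ 37 (mod 43).
Giant steps γ_i = 42·37^i mod 43: γ_0=42, γ_1=6, γ_2=7, γ_3=1 (in table at j=0).
x = i·n + j = 3·7 + 0 = 21.
Check: 18^21 ≡ 42 (mod 43).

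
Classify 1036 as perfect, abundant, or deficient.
abundant

Proper divisors of 1036: sum = 1 + 2 + 4 + 7 + 14 + 28 + 37 + 74 + 148 + 259 + 518 = 1092
Since 1092 > 1036, 1036 is abundant.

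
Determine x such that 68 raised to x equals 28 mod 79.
29

Baby-step giant-step with step n = ⌈√79⌉ = 9.
Baby steps 68^j mod 79 (j:value) for j=0..8: 0:1, 1:68, 2:42, 3:12, 4:26, 5:30, 6:65, 7:75, 8:44.
Giant-step multiplier: 68^(-9) ≡ 68^(78-9) = 68^69 ≡ 71 (mod 79).
Giant steps γ_i = 28·71^i mod 79: γ_0=28, γ_1=13, γ_2=54, γ_3=42 (in table at j=2).
x = i·n + j = 3·9 + 2 = 29.
Check: 68^29 ≡ 28 (mod 79).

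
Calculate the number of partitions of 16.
231

p(n) counts ways to write n as a sum of positive integers (order ignored).
Euler's pentagonal recurrence: p(k) = p(k-1) + p(k-2) - p(k-5) - p(k-7) + p(k-12) + p(k-15) - ... (offsets j(3j∓1)/2, signs ++--, p(0)=1, p(<0)=0).
DP table for k = 0..15: p(0)=1, p(1)=1, p(2)=2, p(3)=3, p(4)=5, p(5)=7, p(6)=11, p(7)=15, p(8)=22, p(9)=30, p(10)=42, p(11)=56, p(12)=77, p(13)=101, p(14)=135, p(15)=176.
Final step: p(16) = p(15) + p(14) - p(11) - p(9) + p(4) + p(1)
= 176 + 135 - 56 - 30 + 5 + 1
= 231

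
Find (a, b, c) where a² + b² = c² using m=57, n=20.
(2849, 2280, 3649)

Euclid's formula: a = m² - n², b = 2mn, c = m² + n²
m = 57, n = 20
a = 57² - 20² = 3249 - 400 = 2849
b = 2 × 57 × 20 = 2280
c = 57² + 20² = 3249 + 400 = 3649
Verification: 2849² + 2280² = 8116801 + 5198400 = 13315201 = 3649² ✓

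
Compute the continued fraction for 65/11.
[5; 1, 10]

Euclidean algorithm steps:
65 = 5 × 11 + 10
11 = 1 × 10 + 1
10 = 10 × 1 + 0
Continued fraction: [5; 1, 10]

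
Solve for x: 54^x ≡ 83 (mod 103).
94

Baby-step giant-step with step n = ⌈√103⌉ = 11.
Baby steps 54^j mod 103 (j:value) for j=0..10: 0:1, 1:54, 2:32, 3:80, 4:97, 5:88, 6:14, 7:35, 8:36, 9:90, 10:19.
Giant-step multiplier: 54^(-11) ≡ 54^(102-11) = 54^91 ≡ 77 (mod 103).
Giant steps γ_i = 83·77^i mod 103: γ_0=83, γ_1=5, γ_2=76, γ_3=84, γ_4=82, γ_5=31, γ_6=18, γ_7=47, γ_8=14 (in table at j=6).
x = i·n + j = 8·11 + 6 = 94.
Check: 54^94 ≡ 83 (mod 103).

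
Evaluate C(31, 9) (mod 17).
13

Using Lucas' theorem:
Write n=31 and k=9 in base 17:
n in base 17: [1, 14]
k in base 17: [0, 9]
C(31,9) mod 17 = ∏ C(n_i, k_i) mod 17
Digit binomials (mod 17): C(1,0) = 1; C(14,9) = 2002 ≡ 13
Product: 1 × 13 = 13 ≡ 13 (mod 17)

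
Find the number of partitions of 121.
2056148051

p(n) counts ways to write n as a sum of positive integers (order ignored).
Euler's pentagonal recurrence: p(k) = p(k-1) + p(k-2) - p(k-5) - p(k-7) + p(k-12) + p(k-15) - ... (offsets j(3j∓1)/2, signs ++--, p(0)=1, p(<0)=0).
DP table for k = 0..120: p(0)=1, p(1)=1, p(2)=2, p(3)=3, p(4)=5, p(5)=7, p(6)=11, p(7)=15, p(8)=22, p(9)=30, p(10)=42, p(11)=56, p(12)=77, p(13)=101, p(14)=135, p(15)=176, p(16)=231, p(17)=297, p(18)=385, p(19)=490, p(20)=627, p(21)=792, p(22)=1002, p(23)=1255, p(24)=1575, p(25)=1958, p(26)=2436, p(27)=3010, p(28)=3718, p(29)=4565, p(30)=5604, p(31)=6842, p(32)=8349, p(33)=10143, p(34)=12310, p(35)=14883, p(36)=17977, p(37)=21637, p(38)=26015, p(39)=31185, p(40)=37338, p(41)=44583, p(42)=53174, p(43)=63261, p(44)=75175, p(45)=89134, p(46)=105558, p(47)=124754, p(48)=147273, p(49)=173525, p(50)=204226, p(51)=239943, p(52)=281589, p(53)=329931, p(54)=386155, p(55)=451276, p(56)=526823, p(57)=614154, p(58)=715220, p(59)=831820, p(60)=966467, p(61)=1121505, p(62)=1300156, p(63)=1505499, p(64)=1741630, p(65)=2012558, p(66)=2323520, p(67)=2679689, p(68)=3087735, p(69)=3554345, p(70)=4087968, p(71)=4697205, p(72)=5392783, p(73)=6185689, p(74)=7089500, p(75)=8118264, p(76)=9289091, p(77)=10619863, p(78)=12132164, p(79)=13848650, p(80)=15796476, p(81)=18004327, p(82)=20506255, p(83)=23338469, p(84)=26543660, p(85)=30167357, p(86)=34262962, p(87)=38887673, p(88)=44108109, p(89)=49995925, p(90)=56634173, p(91)=64112359, p(92)=72533807, p(93)=82010177, p(94)=92669720, p(95)=104651419, p(96)=118114304, p(97)=133230930, p(98)=150198136, p(99)=169229875, p(100)=190569292, p(101)=214481126, p(102)=241265379, p(103)=271248950, p(104)=304801365, p(105)=342325709, p(106)=384276336, p(107)=431149389, p(108)=483502844, p(109)=541946240, p(110)=607163746, p(111)=679903203, p(112)=761002156, p(113)=851376628, p(114)=952050665, p(115)=1064144451, p(116)=1188908248, p(117)=1327710076, p(118)=1482074143, p(119)=1653668665, p(120)=1844349560.
Final step: p(121) = p(120) + p(119) - p(116) - p(114) + p(109) + p(106) - p(99) - p(95) + p(86) + p(81) - p(70) - p(64) + p(51) + p(44) - p(29) - p(21) + p(4)
= 1844349560 + 1653668665 - 1188908248 - 952050665 + 541946240 + 384276336 - 169229875 - 104651419 + 34262962 + 18004327 - 4087968 - 1741630 + 239943 + 75175 - 4565 - 792 + 5
= 2056148051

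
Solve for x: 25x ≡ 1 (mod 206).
33

gcd(25, 206) = 1, so the inverse exists.
Extended Euclidean algorithm on (206, 25):
206 = 8 × 25 + 6  ⟹  6 = (1)·206 + (-8)·25
25 = 4 × 6 + 1  ⟹  1 = (-4)·206 + (33)·25
So (33)·25 ≡ 1 (mod 206), i.e. 25^(-1) ≡ 33 (mod 206).
Check: 25 × 33 = 825 ≡ 1 (mod 206)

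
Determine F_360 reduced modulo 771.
606

Matrix identity: Q^n = [[F_(n+1), F_n], [F_n, F_(n-1)]] with Q = [[1,1],[1,0]].
n = 360 = 101101000₂. Square-and-multiply, entries mod 771:
Q^1 = [[1,1],[1,0]]
Q^2 = (Q^1)² = [[2,1],[1,1]]
Q^5 = (Q^2)²·Q = [[8,5],[5,3]]
Q^11 = (Q^5)²·Q = [[144,89],[89,55]]
Q^22 = (Q^11)² = [[130,749],[749,152]]
Q^45 = (Q^22)²·Q = [[386,422],[422,735]]
Q^90 = (Q^45)² = [[176,439],[439,508]]
Q^180 = (Q^90)² = [[107,357],[357,521]]
Q^360 = (Q^180)² = [[118,606],[606,283]]
F_360 mod 771 = Q^360[0][1] = 606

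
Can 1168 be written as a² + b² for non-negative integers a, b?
12² + 32² (a=12, b=32)

Factorization: 1168 = 2^4 × 73
By Fermat: n is sum of two squares iff every prime p ≡ 3 (mod 4) appears to even power.
All primes ≡ 3 (mod 4) appear to even power.
Search a = 0, 1, 2, … for 1168 - a² a perfect square: first hit at a = 12: 1168 - 144 = 1024 = 32².
1168 = 12² + 32² = 144 + 1024 ✓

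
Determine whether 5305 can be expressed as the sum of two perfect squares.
11² + 72² (a=11, b=72)

Factorization: 5305 = 5 × 1061
By Fermat: n is sum of two squares iff every prime p ≡ 3 (mod 4) appears to even power.
All primes ≡ 3 (mod 4) appear to even power.
Search a = 0, 1, 2, … for 5305 - a² a perfect square: first hit at a = 11: 5305 - 121 = 5184 = 72².
5305 = 11² + 72² = 121 + 5184 ✓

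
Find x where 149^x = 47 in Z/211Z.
164

Baby-step giant-step with step n = ⌈√211⌉ = 15.
Baby steps 149^j mod 211 (j:value) for j=0..14: 0:1, 1:149, 2:46, 3:102, 4:6, 5:50, 6:65, 7:190, 8:36, 9:89, 10:179, 11:85, 12:5, 13:112, 14:19.
Giant-step multiplier: 149^(-15) ≡ 149^(210-15) = 149^195 ≡ 12 (mod 211).
Giant steps γ_i = 47·12^i mod 211: γ_0=47, γ_1=142, γ_2=16, γ_3=192, γ_4=194, γ_5=7, γ_6=84, γ_7=164, γ_8=69, γ_9=195, γ_10=19 (in table at j=14).
x = i·n + j = 10·15 + 14 = 164.
Check: 149^164 ≡ 47 (mod 211).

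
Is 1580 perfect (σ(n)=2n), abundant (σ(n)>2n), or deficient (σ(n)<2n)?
abundant

Proper divisors of 1580: sum = 1 + 2 + 4 + 5 + 10 + 20 + 79 + 158 + 316 + 395 + 790 = 1780
Since 1780 > 1580, 1580 is abundant.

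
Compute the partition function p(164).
156919475295

p(n) counts ways to write n as a sum of positive integers (order ignored).
Euler's pentagonal recurrence: p(k) = p(k-1) + p(k-2) - p(k-5) - p(k-7) + p(k-12) + p(k-15) - ... (offsets j(3j∓1)/2, signs ++--, p(0)=1, p(<0)=0).
DP table for k = 0..163: p(0)=1, p(1)=1, p(2)=2, p(3)=3, p(4)=5, p(5)=7, p(6)=11, p(7)=15, p(8)=22, p(9)=30, p(10)=42, p(11)=56, p(12)=77, p(13)=101, p(14)=135, p(15)=176, p(16)=231, p(17)=297, p(18)=385, p(19)=490, p(20)=627, p(21)=792, p(22)=1002, p(23)=1255, p(24)=1575, p(25)=1958, p(26)=2436, p(27)=3010, p(28)=3718, p(29)=4565, p(30)=5604, p(31)=6842, p(32)=8349, p(33)=10143, p(34)=12310, p(35)=14883, p(36)=17977, p(37)=21637, p(38)=26015, p(39)=31185, p(40)=37338, p(41)=44583, p(42)=53174, p(43)=63261, p(44)=75175, p(45)=89134, p(46)=105558, p(47)=124754, p(48)=147273, p(49)=173525, p(50)=204226, p(51)=239943, p(52)=281589, p(53)=329931, p(54)=386155, p(55)=451276, p(56)=526823, p(57)=614154, p(58)=715220, p(59)=831820, p(60)=966467, p(61)=1121505, p(62)=1300156, p(63)=1505499, p(64)=1741630, p(65)=2012558, p(66)=2323520, p(67)=2679689, p(68)=3087735, p(69)=3554345, p(70)=4087968, p(71)=4697205, p(72)=5392783, p(73)=6185689, p(74)=7089500, p(75)=8118264, p(76)=9289091, p(77)=10619863, p(78)=12132164, p(79)=13848650, p(80)=15796476, p(81)=18004327, p(82)=20506255, p(83)=23338469, p(84)=26543660, p(85)=30167357, p(86)=34262962, p(87)=38887673, p(88)=44108109, p(89)=49995925, p(90)=56634173, p(91)=64112359, p(92)=72533807, p(93)=82010177, p(94)=92669720, p(95)=104651419, p(96)=118114304, p(97)=133230930, p(98)=150198136, p(99)=169229875, p(100)=190569292, p(101)=214481126, p(102)=241265379, p(103)=271248950, p(104)=304801365, p(105)=342325709, p(106)=384276336, p(107)=431149389, p(108)=483502844, p(109)=541946240, p(110)=607163746, p(111)=679903203, p(112)=761002156, p(113)=851376628, p(114)=952050665, p(115)=1064144451, p(116)=1188908248, p(117)=1327710076, p(118)=1482074143, p(119)=1653668665, p(120)=1844349560, p(121)=2056148051, p(122)=2291320912, p(123)=2552338241, p(124)=2841940500, p(125)=3163127352, p(126)=3519222692, p(127)=3913864295, p(128)=4351078600, p(129)=4835271870, p(130)=5371315400, p(131)=5964539504, p(132)=6620830889, p(133)=7346629512, p(134)=8149040695, p(135)=9035836076, p(136)=10015581680, p(137)=11097645016, p(138)=12292341831, p(139)=13610949895, p(140)=15065878135, p(141)=16670689208, p(142)=18440293320, p(143)=20390982757, p(144)=22540654445, p(145)=24908858009, p(146)=27517052599, p(147)=30388671978, p(148)=33549419497, p(149)=37027355200, p(150)=40853235313, p(151)=45060624582, p(152)=49686288421, p(153)=54770336324, p(154)=60356673280, p(155)=66493182097, p(156)=73232243759, p(157)=80630964769, p(158)=88751778802, p(159)=97662728555, p(160)=107438159466, p(161)=118159068427, p(162)=129913904637, p(163)=142798995930.
Final step: p(164) = p(163) + p(162) - p(159) - p(157) + p(152) + p(149) - p(142) - p(138) + p(129) + p(124) - p(113) - p(107) + p(94) + p(87) - p(72) - p(64) + p(47) + p(38) - p(19) - p(9)
= 142798995930 + 129913904637 - 97662728555 - 80630964769 + 49686288421 + 37027355200 - 18440293320 - 12292341831 + 4835271870 + 2841940500 - 851376628 - 431149389 + 92669720 + 38887673 - 5392783 - 1741630 + 124754 + 26015 - 490 - 30
= 156919475295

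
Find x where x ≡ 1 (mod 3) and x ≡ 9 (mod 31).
40

Using Chinese Remainder Theorem:
M = 3 × 31 = 93
M1 = 31, M2 = 3
y1 = 31^(-1) mod 3 = 1
y2 = 3^(-1) mod 31 = 21
x = (1×31×1 + 9×3×21) mod 93 = 40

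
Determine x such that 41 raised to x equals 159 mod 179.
21

Baby-step giant-step with step n = ⌈√179⌉ = 14.
Baby steps 41^j mod 179 (j:value) for j=0..13: 0:1, 1:41, 2:70, 3:6, 4:67, 5:62, 6:36, 7:44, 8:14, 9:37, 10:85, 11:84, 12:43, 13:152.
Giant-step multiplier: 41^(-14) ≡ 41^(178-14) = 41^164 ≡ 141 (mod 179).
Giant steps γ_i = 159·141^i mod 179: γ_0=159, γ_1=44 (in table at j=7).
x = i·n + j = 1·14 + 7 = 21.
Check: 41^21 ≡ 159 (mod 179).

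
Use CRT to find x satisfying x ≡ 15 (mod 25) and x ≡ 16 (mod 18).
340

Using Chinese Remainder Theorem:
M = 25 × 18 = 450
M1 = 18, M2 = 25
y1 = 18^(-1) mod 25 = 7
y2 = 25^(-1) mod 18 = 13
x = (15×18×7 + 16×25×13) mod 450 = 340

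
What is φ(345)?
176

345 = 3 × 5 × 23
φ(n) = n × ∏(1 - 1/p) for each prime p dividing n
φ(345) = 345 × (1 - 1/3) × (1 - 1/5) × (1 - 1/23) = 176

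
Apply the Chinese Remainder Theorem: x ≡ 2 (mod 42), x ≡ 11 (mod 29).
968

Using Chinese Remainder Theorem:
M = 42 × 29 = 1218
M1 = 29, M2 = 42
y1 = 29^(-1) mod 42 = 29
y2 = 42^(-1) mod 29 = 9
x = (2×29×29 + 11×42×9) mod 1218 = 968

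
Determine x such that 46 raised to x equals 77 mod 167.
136

Baby-step giant-step with step n = ⌈√167⌉ = 13.
Baby steps 46^j mod 167 (j:value) for j=0..12: 0:1, 1:46, 2:112, 3:142, 4:19, 5:39, 6:124, 7:26, 8:27, 9:73, 10:18, 11:160, 12:12.
Giant-step multiplier: 46^(-13) ≡ 46^(166-13) = 46^153 ≡ 131 (mod 167).
Giant steps γ_i = 77·131^i mod 167: γ_0=77, γ_1=67, γ_2=93, γ_3=159, γ_4=121, γ_5=153, γ_6=3, γ_7=59, γ_8=47, γ_9=145, γ_10=124 (in table at j=6).
x = i·n + j = 10·13 + 6 = 136.
Check: 46^136 ≡ 77 (mod 167).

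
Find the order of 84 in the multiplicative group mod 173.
43

173 is prime, so ord(84) divides φ(173) = 172.
Divisors of 172: 1, 2, 4, 43, 86, 172.
Repeated squaring: 84^1 ≡ 84, 84^2 ≡ 136, 84^4 ≡ 158, 84^8 ≡ 52, 84^16 ≡ 109, 84^32 ≡ 117, 84^64 ≡ 22, 84^128 ≡ 138 (mod 173).
Test 84^d mod 173 for each divisor d in increasing order:
84^1 ≡ 84
84^2 ≡ 136
84^4 ≡ 158
84^43 = 84^32·84^8·84^2·84^1 ≡ 1  ← first divisor giving 1
The order is 43.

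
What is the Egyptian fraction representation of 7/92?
1/14 + 1/215 + 1/138460

Greedy algorithm:
7/92: ceiling(92/7) = 14, use 1/14
3/644: ceiling(644/3) = 215, use 1/215
1/138460: ceiling(138460/1) = 138460, use 1/138460
Result: 7/92 = 1/14 + 1/215 + 1/138460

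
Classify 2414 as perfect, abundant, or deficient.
deficient

Proper divisors of 2414: sum = 1 + 2 + 17 + 34 + 71 + 142 + 1207 = 1474
Since 1474 < 2414, 2414 is deficient.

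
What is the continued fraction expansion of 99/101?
[0; 1, 49, 2]

Euclidean algorithm steps:
99 = 0 × 101 + 99
101 = 1 × 99 + 2
99 = 49 × 2 + 1
2 = 2 × 1 + 0
Continued fraction: [0; 1, 49, 2]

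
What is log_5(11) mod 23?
9

Baby-step giant-step with step n = ⌈√23⌉ = 5.
Baby steps 5^j mod 23 (j:value) for j=0..4: 0:1, 1:5, 2:2, 3:10, 4:4.
Giant-step multiplier: 5^(-5) ≡ 5^(22-5) = 5^17 ≡ 15 (mod 23).
Giant steps γ_i = 11·15^i mod 23: γ_0=11, γ_1=4 (in table at j=4).
x = i·n + j = 1·5 + 4 = 9.
Check: 5^9 ≡ 11 (mod 23).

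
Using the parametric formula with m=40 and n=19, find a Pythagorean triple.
(1239, 1520, 1961)

Euclid's formula: a = m² - n², b = 2mn, c = m² + n²
m = 40, n = 19
a = 40² - 19² = 1600 - 361 = 1239
b = 2 × 40 × 19 = 1520
c = 40² + 19² = 1600 + 361 = 1961
Verification: 1239² + 1520² = 1535121 + 2310400 = 3845521 = 1961² ✓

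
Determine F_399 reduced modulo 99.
34

Matrix identity: Q^n = [[F_(n+1), F_n], [F_n, F_(n-1)]] with Q = [[1,1],[1,0]].
n = 399 = 110001111₂. Square-and-multiply, entries mod 99:
Q^1 = [[1,1],[1,0]]
Q^3 = (Q^1)²·Q = [[3,2],[2,1]]
Q^6 = (Q^3)² = [[13,8],[8,5]]
Q^12 = (Q^6)² = [[35,45],[45,89]]
Q^24 = (Q^12)² = [[82,36],[36,46]]
Q^49 = (Q^24)²·Q = [[55,1],[1,54]]
Q^99 = (Q^49)²·Q = [[66,56],[56,10]]
Q^199 = (Q^99)²·Q = [[66,67],[67,98]]
Q^399 = (Q^199)²·Q = [[33,34],[34,98]]
F_399 mod 99 = Q^399[0][1] = 34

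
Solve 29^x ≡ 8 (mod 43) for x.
3

Baby-step giant-step with step n = ⌈√43⌉ = 7.
Baby steps 29^j mod 43 (j:value) for j=0..6: 0:1, 1:29, 2:24, 3:8, 4:17, 5:20, 6:21.
h = 8 is already in the table at j=3, so x = 3.
Check: 29^3 ≡ 8 (mod 43).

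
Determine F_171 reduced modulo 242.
166

Matrix identity: Q^n = [[F_(n+1), F_n], [F_n, F_(n-1)]] with Q = [[1,1],[1,0]].
n = 171 = 10101011₂. Square-and-multiply, entries mod 242:
Q^1 = [[1,1],[1,0]]
Q^2 = (Q^1)² = [[2,1],[1,1]]
Q^5 = (Q^2)²·Q = [[8,5],[5,3]]
Q^10 = (Q^5)² = [[89,55],[55,34]]
Q^21 = (Q^10)²·Q = [[45,56],[56,231]]
Q^42 = (Q^21)² = [[79,210],[210,111]]
Q^85 = (Q^42)²·Q = [[217,5],[5,212]]
Q^171 = (Q^85)²·Q = [[133,166],[166,209]]
F_171 mod 242 = Q^171[0][1] = 166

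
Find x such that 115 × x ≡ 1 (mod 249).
13

gcd(115, 249) = 1, so the inverse exists.
Extended Euclidean algorithm on (249, 115):
249 = 2 × 115 + 19  ⟹  19 = (1)·249 + (-2)·115
115 = 6 × 19 + 1  ⟹  1 = (-6)·249 + (13)·115
So (13)·115 ≡ 1 (mod 249), i.e. 115^(-1) ≡ 13 (mod 249).
Check: 115 × 13 = 1495 ≡ 1 (mod 249)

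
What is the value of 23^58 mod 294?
163

Repeated squaring. Binary of 58 = 111010.
23^1 ≡ 23 (mod 294); 23^2 ≡ 235 (mod 294); 23^4 ≡ 247 (mod 294); 23^8 ≡ 151 (mod 294); 23^16 ≡ 163 (mod 294); 23^32 ≡ 109 (mod 294)
23^58 = 23^2 × 23^8 × 23^16 × 23^32 ≡ 163 (mod 294)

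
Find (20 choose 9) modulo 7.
2

Using Lucas' theorem:
Write n=20 and k=9 in base 7:
n in base 7: [2, 6]
k in base 7: [1, 2]
C(20,9) mod 7 = ∏ C(n_i, k_i) mod 7
Digit binomials (mod 7): C(2,1) = 2; C(6,2) = 15 ≡ 1
Product: 2 × 1 = 2 ≡ 2 (mod 7)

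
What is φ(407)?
360

407 = 11 × 37
φ(n) = n × ∏(1 - 1/p) for each prime p dividing n
φ(407) = 407 × (1 - 1/11) × (1 - 1/37) = 360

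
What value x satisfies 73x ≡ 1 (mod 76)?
25

gcd(73, 76) = 1, so the inverse exists.
Extended Euclidean algorithm on (76, 73):
76 = 1 × 73 + 3  ⟹  3 = (1)·76 + (-1)·73
73 = 24 × 3 + 1  ⟹  1 = (-24)·76 + (25)·73
So (25)·73 ≡ 1 (mod 76), i.e. 73^(-1) ≡ 25 (mod 76).
Check: 73 × 25 = 1825 ≡ 1 (mod 76)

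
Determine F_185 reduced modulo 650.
635

Matrix identity: Q^n = [[F_(n+1), F_n], [F_n, F_(n-1)]] with Q = [[1,1],[1,0]].
n = 185 = 10111001₂. Square-and-multiply, entries mod 650:
Q^1 = [[1,1],[1,0]]
Q^2 = (Q^1)² = [[2,1],[1,1]]
Q^5 = (Q^2)²·Q = [[8,5],[5,3]]
Q^11 = (Q^5)²·Q = [[144,89],[89,55]]
Q^23 = (Q^11)²·Q = [[218,57],[57,161]]
Q^46 = (Q^23)² = [[73,153],[153,570]]
Q^92 = (Q^46)² = [[138,229],[229,559]]
Q^185 = (Q^92)²·Q = [[348,635],[635,363]]
F_185 mod 650 = Q^185[0][1] = 635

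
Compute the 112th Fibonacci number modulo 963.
960

Matrix identity: Q^n = [[F_(n+1), F_n], [F_n, F_(n-1)]] with Q = [[1,1],[1,0]].
n = 112 = 1110000₂. Square-and-multiply, entries mod 963:
Q^1 = [[1,1],[1,0]]
Q^3 = (Q^1)²·Q = [[3,2],[2,1]]
Q^7 = (Q^3)²·Q = [[21,13],[13,8]]
Q^14 = (Q^7)² = [[610,377],[377,233]]
Q^28 = (Q^14)² = [[950,21],[21,929]]
Q^56 = (Q^28)² = [[610,939],[939,634]]
Q^112 = (Q^56)² = [[958,960],[960,961]]
F_112 mod 963 = Q^112[0][1] = 960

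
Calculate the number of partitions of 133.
7346629512

p(n) counts ways to write n as a sum of positive integers (order ignored).
Euler's pentagonal recurrence: p(k) = p(k-1) + p(k-2) - p(k-5) - p(k-7) + p(k-12) + p(k-15) - ... (offsets j(3j∓1)/2, signs ++--, p(0)=1, p(<0)=0).
DP table for k = 0..132: p(0)=1, p(1)=1, p(2)=2, p(3)=3, p(4)=5, p(5)=7, p(6)=11, p(7)=15, p(8)=22, p(9)=30, p(10)=42, p(11)=56, p(12)=77, p(13)=101, p(14)=135, p(15)=176, p(16)=231, p(17)=297, p(18)=385, p(19)=490, p(20)=627, p(21)=792, p(22)=1002, p(23)=1255, p(24)=1575, p(25)=1958, p(26)=2436, p(27)=3010, p(28)=3718, p(29)=4565, p(30)=5604, p(31)=6842, p(32)=8349, p(33)=10143, p(34)=12310, p(35)=14883, p(36)=17977, p(37)=21637, p(38)=26015, p(39)=31185, p(40)=37338, p(41)=44583, p(42)=53174, p(43)=63261, p(44)=75175, p(45)=89134, p(46)=105558, p(47)=124754, p(48)=147273, p(49)=173525, p(50)=204226, p(51)=239943, p(52)=281589, p(53)=329931, p(54)=386155, p(55)=451276, p(56)=526823, p(57)=614154, p(58)=715220, p(59)=831820, p(60)=966467, p(61)=1121505, p(62)=1300156, p(63)=1505499, p(64)=1741630, p(65)=2012558, p(66)=2323520, p(67)=2679689, p(68)=3087735, p(69)=3554345, p(70)=4087968, p(71)=4697205, p(72)=5392783, p(73)=6185689, p(74)=7089500, p(75)=8118264, p(76)=9289091, p(77)=10619863, p(78)=12132164, p(79)=13848650, p(80)=15796476, p(81)=18004327, p(82)=20506255, p(83)=23338469, p(84)=26543660, p(85)=30167357, p(86)=34262962, p(87)=38887673, p(88)=44108109, p(89)=49995925, p(90)=56634173, p(91)=64112359, p(92)=72533807, p(93)=82010177, p(94)=92669720, p(95)=104651419, p(96)=118114304, p(97)=133230930, p(98)=150198136, p(99)=169229875, p(100)=190569292, p(101)=214481126, p(102)=241265379, p(103)=271248950, p(104)=304801365, p(105)=342325709, p(106)=384276336, p(107)=431149389, p(108)=483502844, p(109)=541946240, p(110)=607163746, p(111)=679903203, p(112)=761002156, p(113)=851376628, p(114)=952050665, p(115)=1064144451, p(116)=1188908248, p(117)=1327710076, p(118)=1482074143, p(119)=1653668665, p(120)=1844349560, p(121)=2056148051, p(122)=2291320912, p(123)=2552338241, p(124)=2841940500, p(125)=3163127352, p(126)=3519222692, p(127)=3913864295, p(128)=4351078600, p(129)=4835271870, p(130)=5371315400, p(131)=5964539504, p(132)=6620830889.
Final step: p(133) = p(132) + p(131) - p(128) - p(126) + p(121) + p(118) - p(111) - p(107) + p(98) + p(93) - p(82) - p(76) + p(63) + p(56) - p(41) - p(33) + p(16) + p(7)
= 6620830889 + 5964539504 - 4351078600 - 3519222692 + 2056148051 + 1482074143 - 679903203 - 431149389 + 150198136 + 82010177 - 20506255 - 9289091 + 1505499 + 526823 - 44583 - 10143 + 231 + 15
= 7346629512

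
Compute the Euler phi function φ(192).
64

192 = 2^6 × 3
φ(n) = n × ∏(1 - 1/p) for each prime p dividing n
φ(192) = 192 × (1 - 1/2) × (1 - 1/3) = 64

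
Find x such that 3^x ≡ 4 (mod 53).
46

Baby-step giant-step with step n = ⌈√53⌉ = 8.
Baby steps 3^j mod 53 (j:value) for j=0..7: 0:1, 1:3, 2:9, 3:27, 4:28, 5:31, 6:40, 7:14.
Giant-step multiplier: 3^(-8) ≡ 3^(52-8) = 3^44 ≡ 24 (mod 53).
Giant steps γ_i = 4·24^i mod 53: γ_0=4, γ_1=43, γ_2=25, γ_3=17, γ_4=37, γ_5=40 (in table at j=6).
x = i·n + j = 5·8 + 6 = 46.
Check: 3^46 ≡ 4 (mod 53).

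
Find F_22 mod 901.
592

Matrix identity: Q^n = [[F_(n+1), F_n], [F_n, F_(n-1)]] with Q = [[1,1],[1,0]].
n = 22 = 10110₂. Square-and-multiply, entries mod 901:
Q^1 = [[1,1],[1,0]]
Q^2 = (Q^1)² = [[2,1],[1,1]]
Q^5 = (Q^2)²·Q = [[8,5],[5,3]]
Q^11 = (Q^5)²·Q = [[144,89],[89,55]]
Q^22 = (Q^11)² = [[726,592],[592,134]]
F_22 mod 901 = Q^22[0][1] = 592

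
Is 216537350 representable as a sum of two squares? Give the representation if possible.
Not possible

Factorization: 216537350 = 2 × 5^2 × 163^3
By Fermat: n is sum of two squares iff every prime p ≡ 3 (mod 4) appears to even power.
Prime(s) ≡ 3 (mod 4) with odd exponent: [(163, 3)]
Therefore 216537350 cannot be expressed as a² + b².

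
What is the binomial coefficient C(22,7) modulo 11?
0

Using Lucas' theorem:
Write n=22 and k=7 in base 11:
n in base 11: [2, 0]
k in base 11: [0, 7]
C(22,7) mod 11 = ∏ C(n_i, k_i) mod 11
Digit binomials (mod 11): C(2,0) = 1; C(0,7) = 0 (k_i > n_i)
Product: 1 × 0 = 0 ≡ 0 (mod 11)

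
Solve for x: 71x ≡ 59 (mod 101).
x ≡ 62 (mod 101)

gcd(71, 101) = 1, which divides 59, so solutions exist.
Find 71^(-1) mod 101 by the extended Euclidean algorithm:
101 = 1 × 71 + 30  ⟹  30 = (1)·101 + (-1)·71
71 = 2 × 30 + 11  ⟹  11 = (-2)·101 + (3)·71
30 = 2 × 11 + 8  ⟹  8 = (5)·101 + (-7)·71
11 = 1 × 8 + 3  ⟹  3 = (-7)·101 + (10)·71
8 = 2 × 3 + 2  ⟹  2 = (19)·101 + (-27)·71
3 = 1 × 2 + 1  ⟹  1 = (-26)·101 + (37)·71
So (37)·71 ≡ 1 (mod 101), i.e. 71^(-1) ≡ 37 (mod 101).
x ≡ 37 × 59 = 2183 ≡ 62 (mod 101).
Check: 71 × 62 = 4402 ≡ 59 (mod 101).
Unique solution: x ≡ 62 (mod 101)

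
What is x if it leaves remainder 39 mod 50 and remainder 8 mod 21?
239

Using Chinese Remainder Theorem:
M = 50 × 21 = 1050
M1 = 21, M2 = 50
y1 = 21^(-1) mod 50 = 31
y2 = 50^(-1) mod 21 = 8
x = (39×21×31 + 8×50×8) mod 1050 = 239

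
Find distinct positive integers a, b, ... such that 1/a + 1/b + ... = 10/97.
1/10 + 1/324 + 1/157140

Greedy algorithm:
10/97: ceiling(97/10) = 10, use 1/10
3/970: ceiling(970/3) = 324, use 1/324
1/157140: ceiling(157140/1) = 157140, use 1/157140
Result: 10/97 = 1/10 + 1/324 + 1/157140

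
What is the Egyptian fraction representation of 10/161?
1/17 + 1/305 + 1/104349 + 1/12444139995

Greedy algorithm:
10/161: ceiling(161/10) = 17, use 1/17
9/2737: ceiling(2737/9) = 305, use 1/305
8/834785: ceiling(834785/8) = 104349, use 1/104349
1/12444139995: ceiling(12444139995/1) = 12444139995, use 1/12444139995
Result: 10/161 = 1/17 + 1/305 + 1/104349 + 1/12444139995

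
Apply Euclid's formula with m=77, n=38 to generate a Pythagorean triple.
(4485, 5852, 7373)

Euclid's formula: a = m² - n², b = 2mn, c = m² + n²
m = 77, n = 38
a = 77² - 38² = 5929 - 1444 = 4485
b = 2 × 77 × 38 = 5852
c = 77² + 38² = 5929 + 1444 = 7373
Verification: 4485² + 5852² = 20115225 + 34245904 = 54361129 = 7373² ✓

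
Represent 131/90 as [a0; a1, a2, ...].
[1; 2, 5, 8]

Euclidean algorithm steps:
131 = 1 × 90 + 41
90 = 2 × 41 + 8
41 = 5 × 8 + 1
8 = 8 × 1 + 0
Continued fraction: [1; 2, 5, 8]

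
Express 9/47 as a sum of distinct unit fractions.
1/6 + 1/41 + 1/2313 + 1/8914302

Greedy algorithm:
9/47: ceiling(47/9) = 6, use 1/6
7/282: ceiling(282/7) = 41, use 1/41
5/11562: ceiling(11562/5) = 2313, use 1/2313
1/8914302: ceiling(8914302/1) = 8914302, use 1/8914302
Result: 9/47 = 1/6 + 1/41 + 1/2313 + 1/8914302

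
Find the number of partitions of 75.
8118264

p(n) counts ways to write n as a sum of positive integers (order ignored).
Euler's pentagonal recurrence: p(k) = p(k-1) + p(k-2) - p(k-5) - p(k-7) + p(k-12) + p(k-15) - ... (offsets j(3j∓1)/2, signs ++--, p(0)=1, p(<0)=0).
DP table for k = 0..74: p(0)=1, p(1)=1, p(2)=2, p(3)=3, p(4)=5, p(5)=7, p(6)=11, p(7)=15, p(8)=22, p(9)=30, p(10)=42, p(11)=56, p(12)=77, p(13)=101, p(14)=135, p(15)=176, p(16)=231, p(17)=297, p(18)=385, p(19)=490, p(20)=627, p(21)=792, p(22)=1002, p(23)=1255, p(24)=1575, p(25)=1958, p(26)=2436, p(27)=3010, p(28)=3718, p(29)=4565, p(30)=5604, p(31)=6842, p(32)=8349, p(33)=10143, p(34)=12310, p(35)=14883, p(36)=17977, p(37)=21637, p(38)=26015, p(39)=31185, p(40)=37338, p(41)=44583, p(42)=53174, p(43)=63261, p(44)=75175, p(45)=89134, p(46)=105558, p(47)=124754, p(48)=147273, p(49)=173525, p(50)=204226, p(51)=239943, p(52)=281589, p(53)=329931, p(54)=386155, p(55)=451276, p(56)=526823, p(57)=614154, p(58)=715220, p(59)=831820, p(60)=966467, p(61)=1121505, p(62)=1300156, p(63)=1505499, p(64)=1741630, p(65)=2012558, p(66)=2323520, p(67)=2679689, p(68)=3087735, p(69)=3554345, p(70)=4087968, p(71)=4697205, p(72)=5392783, p(73)=6185689, p(74)=7089500.
Final step: p(75) = p(74) + p(73) - p(70) - p(68) + p(63) + p(60) - p(53) - p(49) + p(40) + p(35) - p(24) - p(18) + p(5)
= 7089500 + 6185689 - 4087968 - 3087735 + 1505499 + 966467 - 329931 - 173525 + 37338 + 14883 - 1575 - 385 + 7
= 8118264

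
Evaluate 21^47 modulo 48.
45

Repeated squaring. Binary of 47 = 101111.
21^1 ≡ 21 (mod 48); 21^2 ≡ 9 (mod 48); 21^4 ≡ 33 (mod 48); 21^8 ≡ 33 (mod 48); 21^16 ≡ 33 (mod 48); 21^32 ≡ 33 (mod 48)
21^47 = 21^1 × 21^2 × 21^4 × 21^8 × 21^32 ≡ 45 (mod 48)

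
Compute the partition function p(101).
214481126

p(n) counts ways to write n as a sum of positive integers (order ignored).
Euler's pentagonal recurrence: p(k) = p(k-1) + p(k-2) - p(k-5) - p(k-7) + p(k-12) + p(k-15) - ... (offsets j(3j∓1)/2, signs ++--, p(0)=1, p(<0)=0).
DP table for k = 0..100: p(0)=1, p(1)=1, p(2)=2, p(3)=3, p(4)=5, p(5)=7, p(6)=11, p(7)=15, p(8)=22, p(9)=30, p(10)=42, p(11)=56, p(12)=77, p(13)=101, p(14)=135, p(15)=176, p(16)=231, p(17)=297, p(18)=385, p(19)=490, p(20)=627, p(21)=792, p(22)=1002, p(23)=1255, p(24)=1575, p(25)=1958, p(26)=2436, p(27)=3010, p(28)=3718, p(29)=4565, p(30)=5604, p(31)=6842, p(32)=8349, p(33)=10143, p(34)=12310, p(35)=14883, p(36)=17977, p(37)=21637, p(38)=26015, p(39)=31185, p(40)=37338, p(41)=44583, p(42)=53174, p(43)=63261, p(44)=75175, p(45)=89134, p(46)=105558, p(47)=124754, p(48)=147273, p(49)=173525, p(50)=204226, p(51)=239943, p(52)=281589, p(53)=329931, p(54)=386155, p(55)=451276, p(56)=526823, p(57)=614154, p(58)=715220, p(59)=831820, p(60)=966467, p(61)=1121505, p(62)=1300156, p(63)=1505499, p(64)=1741630, p(65)=2012558, p(66)=2323520, p(67)=2679689, p(68)=3087735, p(69)=3554345, p(70)=4087968, p(71)=4697205, p(72)=5392783, p(73)=6185689, p(74)=7089500, p(75)=8118264, p(76)=9289091, p(77)=10619863, p(78)=12132164, p(79)=13848650, p(80)=15796476, p(81)=18004327, p(82)=20506255, p(83)=23338469, p(84)=26543660, p(85)=30167357, p(86)=34262962, p(87)=38887673, p(88)=44108109, p(89)=49995925, p(90)=56634173, p(91)=64112359, p(92)=72533807, p(93)=82010177, p(94)=92669720, p(95)=104651419, p(96)=118114304, p(97)=133230930, p(98)=150198136, p(99)=169229875, p(100)=190569292.
Final step: p(101) = p(100) + p(99) - p(96) - p(94) + p(89) + p(86) - p(79) - p(75) + p(66) + p(61) - p(50) - p(44) + p(31) + p(24) - p(9) - p(1)
= 190569292 + 169229875 - 118114304 - 92669720 + 49995925 + 34262962 - 13848650 - 8118264 + 2323520 + 1121505 - 204226 - 75175 + 6842 + 1575 - 30 - 1
= 214481126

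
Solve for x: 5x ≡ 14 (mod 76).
x ≡ 18 (mod 76)

gcd(5, 76) = 1, which divides 14, so solutions exist.
Find 5^(-1) mod 76 by the extended Euclidean algorithm:
76 = 15 × 5 + 1  ⟹  1 = (1)·76 + (-15)·5
So (-15)·5 ≡ 1 (mod 76), i.e. 5^(-1) ≡ -15 ≡ 61 (mod 76).
x ≡ 61 × 14 = 854 ≡ 18 (mod 76).
Check: 5 × 18 = 90 ≡ 14 (mod 76).
Unique solution: x ≡ 18 (mod 76)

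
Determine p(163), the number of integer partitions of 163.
142798995930

p(n) counts ways to write n as a sum of positive integers (order ignored).
Euler's pentagonal recurrence: p(k) = p(k-1) + p(k-2) - p(k-5) - p(k-7) + p(k-12) + p(k-15) - ... (offsets j(3j∓1)/2, signs ++--, p(0)=1, p(<0)=0).
DP table for k = 0..162: p(0)=1, p(1)=1, p(2)=2, p(3)=3, p(4)=5, p(5)=7, p(6)=11, p(7)=15, p(8)=22, p(9)=30, p(10)=42, p(11)=56, p(12)=77, p(13)=101, p(14)=135, p(15)=176, p(16)=231, p(17)=297, p(18)=385, p(19)=490, p(20)=627, p(21)=792, p(22)=1002, p(23)=1255, p(24)=1575, p(25)=1958, p(26)=2436, p(27)=3010, p(28)=3718, p(29)=4565, p(30)=5604, p(31)=6842, p(32)=8349, p(33)=10143, p(34)=12310, p(35)=14883, p(36)=17977, p(37)=21637, p(38)=26015, p(39)=31185, p(40)=37338, p(41)=44583, p(42)=53174, p(43)=63261, p(44)=75175, p(45)=89134, p(46)=105558, p(47)=124754, p(48)=147273, p(49)=173525, p(50)=204226, p(51)=239943, p(52)=281589, p(53)=329931, p(54)=386155, p(55)=451276, p(56)=526823, p(57)=614154, p(58)=715220, p(59)=831820, p(60)=966467, p(61)=1121505, p(62)=1300156, p(63)=1505499, p(64)=1741630, p(65)=2012558, p(66)=2323520, p(67)=2679689, p(68)=3087735, p(69)=3554345, p(70)=4087968, p(71)=4697205, p(72)=5392783, p(73)=6185689, p(74)=7089500, p(75)=8118264, p(76)=9289091, p(77)=10619863, p(78)=12132164, p(79)=13848650, p(80)=15796476, p(81)=18004327, p(82)=20506255, p(83)=23338469, p(84)=26543660, p(85)=30167357, p(86)=34262962, p(87)=38887673, p(88)=44108109, p(89)=49995925, p(90)=56634173, p(91)=64112359, p(92)=72533807, p(93)=82010177, p(94)=92669720, p(95)=104651419, p(96)=118114304, p(97)=133230930, p(98)=150198136, p(99)=169229875, p(100)=190569292, p(101)=214481126, p(102)=241265379, p(103)=271248950, p(104)=304801365, p(105)=342325709, p(106)=384276336, p(107)=431149389, p(108)=483502844, p(109)=541946240, p(110)=607163746, p(111)=679903203, p(112)=761002156, p(113)=851376628, p(114)=952050665, p(115)=1064144451, p(116)=1188908248, p(117)=1327710076, p(118)=1482074143, p(119)=1653668665, p(120)=1844349560, p(121)=2056148051, p(122)=2291320912, p(123)=2552338241, p(124)=2841940500, p(125)=3163127352, p(126)=3519222692, p(127)=3913864295, p(128)=4351078600, p(129)=4835271870, p(130)=5371315400, p(131)=5964539504, p(132)=6620830889, p(133)=7346629512, p(134)=8149040695, p(135)=9035836076, p(136)=10015581680, p(137)=11097645016, p(138)=12292341831, p(139)=13610949895, p(140)=15065878135, p(141)=16670689208, p(142)=18440293320, p(143)=20390982757, p(144)=22540654445, p(145)=24908858009, p(146)=27517052599, p(147)=30388671978, p(148)=33549419497, p(149)=37027355200, p(150)=40853235313, p(151)=45060624582, p(152)=49686288421, p(153)=54770336324, p(154)=60356673280, p(155)=66493182097, p(156)=73232243759, p(157)=80630964769, p(158)=88751778802, p(159)=97662728555, p(160)=107438159466, p(161)=118159068427, p(162)=129913904637.
Final step: p(163) = p(162) + p(161) - p(158) - p(156) + p(151) + p(148) - p(141) - p(137) + p(128) + p(123) - p(112) - p(106) + p(93) + p(86) - p(71) - p(63) + p(46) + p(37) - p(18) - p(8)
= 129913904637 + 118159068427 - 88751778802 - 73232243759 + 45060624582 + 33549419497 - 16670689208 - 11097645016 + 4351078600 + 2552338241 - 761002156 - 384276336 + 82010177 + 34262962 - 4697205 - 1505499 + 105558 + 21637 - 385 - 22
= 142798995930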